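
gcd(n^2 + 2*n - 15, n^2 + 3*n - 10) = n + 5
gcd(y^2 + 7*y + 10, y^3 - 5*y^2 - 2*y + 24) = y + 2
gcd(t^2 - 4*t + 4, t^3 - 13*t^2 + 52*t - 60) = t - 2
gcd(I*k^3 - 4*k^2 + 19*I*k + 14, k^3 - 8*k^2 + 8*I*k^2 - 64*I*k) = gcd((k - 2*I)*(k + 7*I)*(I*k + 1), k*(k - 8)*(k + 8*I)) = 1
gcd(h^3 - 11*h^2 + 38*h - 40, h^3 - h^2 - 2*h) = h - 2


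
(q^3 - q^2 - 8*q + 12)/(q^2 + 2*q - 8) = (q^2 + q - 6)/(q + 4)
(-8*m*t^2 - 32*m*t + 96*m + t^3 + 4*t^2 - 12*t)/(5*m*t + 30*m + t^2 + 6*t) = (-8*m*t + 16*m + t^2 - 2*t)/(5*m + t)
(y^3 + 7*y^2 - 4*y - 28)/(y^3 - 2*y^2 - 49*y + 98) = (y + 2)/(y - 7)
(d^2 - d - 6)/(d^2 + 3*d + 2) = (d - 3)/(d + 1)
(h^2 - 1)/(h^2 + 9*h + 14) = (h^2 - 1)/(h^2 + 9*h + 14)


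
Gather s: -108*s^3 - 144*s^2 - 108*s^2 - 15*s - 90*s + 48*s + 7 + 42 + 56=-108*s^3 - 252*s^2 - 57*s + 105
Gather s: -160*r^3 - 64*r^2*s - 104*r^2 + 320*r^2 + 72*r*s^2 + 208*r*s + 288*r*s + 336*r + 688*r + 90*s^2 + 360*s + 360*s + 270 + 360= -160*r^3 + 216*r^2 + 1024*r + s^2*(72*r + 90) + s*(-64*r^2 + 496*r + 720) + 630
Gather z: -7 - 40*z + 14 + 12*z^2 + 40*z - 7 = 12*z^2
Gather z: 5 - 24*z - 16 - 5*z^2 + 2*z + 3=-5*z^2 - 22*z - 8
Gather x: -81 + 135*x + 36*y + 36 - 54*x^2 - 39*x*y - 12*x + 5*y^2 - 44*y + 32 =-54*x^2 + x*(123 - 39*y) + 5*y^2 - 8*y - 13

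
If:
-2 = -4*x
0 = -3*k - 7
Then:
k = -7/3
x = 1/2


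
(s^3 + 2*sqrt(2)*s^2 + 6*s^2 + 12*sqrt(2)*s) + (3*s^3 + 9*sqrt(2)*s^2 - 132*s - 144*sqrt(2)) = 4*s^3 + 6*s^2 + 11*sqrt(2)*s^2 - 132*s + 12*sqrt(2)*s - 144*sqrt(2)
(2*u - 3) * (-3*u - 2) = -6*u^2 + 5*u + 6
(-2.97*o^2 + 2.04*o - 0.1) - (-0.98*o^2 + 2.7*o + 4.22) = -1.99*o^2 - 0.66*o - 4.32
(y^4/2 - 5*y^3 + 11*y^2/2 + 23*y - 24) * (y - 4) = y^5/2 - 7*y^4 + 51*y^3/2 + y^2 - 116*y + 96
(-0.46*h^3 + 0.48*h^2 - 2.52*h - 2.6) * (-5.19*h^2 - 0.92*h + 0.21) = 2.3874*h^5 - 2.068*h^4 + 12.5406*h^3 + 15.9132*h^2 + 1.8628*h - 0.546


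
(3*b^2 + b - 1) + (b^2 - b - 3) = 4*b^2 - 4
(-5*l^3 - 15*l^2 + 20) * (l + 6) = -5*l^4 - 45*l^3 - 90*l^2 + 20*l + 120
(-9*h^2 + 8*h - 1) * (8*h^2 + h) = -72*h^4 + 55*h^3 - h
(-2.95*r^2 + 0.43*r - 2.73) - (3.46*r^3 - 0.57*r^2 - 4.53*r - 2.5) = -3.46*r^3 - 2.38*r^2 + 4.96*r - 0.23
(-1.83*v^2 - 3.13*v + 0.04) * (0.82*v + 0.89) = -1.5006*v^3 - 4.1953*v^2 - 2.7529*v + 0.0356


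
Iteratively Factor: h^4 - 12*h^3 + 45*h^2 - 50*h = (h - 5)*(h^3 - 7*h^2 + 10*h) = (h - 5)^2*(h^2 - 2*h) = h*(h - 5)^2*(h - 2)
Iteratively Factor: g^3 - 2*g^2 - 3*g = (g + 1)*(g^2 - 3*g) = g*(g + 1)*(g - 3)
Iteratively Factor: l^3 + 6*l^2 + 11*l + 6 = (l + 2)*(l^2 + 4*l + 3) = (l + 2)*(l + 3)*(l + 1)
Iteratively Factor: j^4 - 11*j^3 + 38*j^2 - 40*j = (j - 4)*(j^3 - 7*j^2 + 10*j) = j*(j - 4)*(j^2 - 7*j + 10) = j*(j - 4)*(j - 2)*(j - 5)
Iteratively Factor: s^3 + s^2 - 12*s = (s)*(s^2 + s - 12) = s*(s - 3)*(s + 4)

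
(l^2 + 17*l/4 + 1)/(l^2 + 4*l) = (l + 1/4)/l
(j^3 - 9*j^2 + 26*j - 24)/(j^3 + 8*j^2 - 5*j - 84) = (j^2 - 6*j + 8)/(j^2 + 11*j + 28)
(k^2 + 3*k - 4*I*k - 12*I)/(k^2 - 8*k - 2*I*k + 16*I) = (k^2 + k*(3 - 4*I) - 12*I)/(k^2 - 2*k*(4 + I) + 16*I)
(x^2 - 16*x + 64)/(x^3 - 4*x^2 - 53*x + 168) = (x - 8)/(x^2 + 4*x - 21)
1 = 1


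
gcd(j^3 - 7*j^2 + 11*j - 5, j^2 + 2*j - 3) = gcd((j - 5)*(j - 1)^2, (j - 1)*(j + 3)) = j - 1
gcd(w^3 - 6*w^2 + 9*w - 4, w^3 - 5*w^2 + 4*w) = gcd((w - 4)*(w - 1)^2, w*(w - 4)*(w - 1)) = w^2 - 5*w + 4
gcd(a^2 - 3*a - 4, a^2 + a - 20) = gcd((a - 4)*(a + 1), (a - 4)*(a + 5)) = a - 4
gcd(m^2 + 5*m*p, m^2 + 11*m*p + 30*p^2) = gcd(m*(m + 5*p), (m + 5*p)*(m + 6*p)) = m + 5*p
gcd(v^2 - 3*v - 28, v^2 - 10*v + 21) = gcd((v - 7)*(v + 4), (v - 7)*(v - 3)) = v - 7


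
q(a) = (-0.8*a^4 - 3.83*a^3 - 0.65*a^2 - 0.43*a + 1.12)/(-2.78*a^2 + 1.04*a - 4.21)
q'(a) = (5.56*a - 1.04)*(-0.8*a^4 - 3.83*a^3 - 0.65*a^2 - 0.43*a + 1.12)/(-2.78*a^2 + 1.04*a - 4.21)^2 + (-3.2*a^3 - 11.49*a^2 - 1.3*a - 0.43)/(-2.78*a^2 + 1.04*a - 4.21)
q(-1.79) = -0.91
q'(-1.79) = 0.44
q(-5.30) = 0.86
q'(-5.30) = -1.52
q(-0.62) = -0.33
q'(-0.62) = 0.31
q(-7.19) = 4.79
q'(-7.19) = -2.63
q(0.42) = -0.12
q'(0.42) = 0.80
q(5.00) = 14.54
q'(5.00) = 4.45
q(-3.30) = -1.01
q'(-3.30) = -0.35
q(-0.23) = -0.27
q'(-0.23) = 0.02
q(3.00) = 6.67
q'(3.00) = 3.44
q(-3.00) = -1.09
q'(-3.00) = -0.18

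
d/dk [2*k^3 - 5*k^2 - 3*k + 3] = 6*k^2 - 10*k - 3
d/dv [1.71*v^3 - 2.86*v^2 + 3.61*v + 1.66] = 5.13*v^2 - 5.72*v + 3.61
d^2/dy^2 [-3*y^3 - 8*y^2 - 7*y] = -18*y - 16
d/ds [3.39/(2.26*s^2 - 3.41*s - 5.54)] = (11.5599 - 15.3228*s)/(-2.26*s^2 + 3.41*s + 5.54)^2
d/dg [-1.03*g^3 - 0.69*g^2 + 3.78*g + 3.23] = -3.09*g^2 - 1.38*g + 3.78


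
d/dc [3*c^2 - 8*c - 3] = 6*c - 8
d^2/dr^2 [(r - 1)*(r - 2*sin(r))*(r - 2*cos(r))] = 2*sqrt(2)*r^2*sin(r + pi/4) + 6*r*sin(r) - 8*r*sin(2*r) - 10*r*cos(r) + 6*r - 8*sin(r) + 8*sqrt(2)*sin(2*r + pi/4) - 2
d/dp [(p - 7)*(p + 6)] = 2*p - 1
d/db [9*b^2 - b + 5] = 18*b - 1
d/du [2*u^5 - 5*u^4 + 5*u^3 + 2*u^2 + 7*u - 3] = 10*u^4 - 20*u^3 + 15*u^2 + 4*u + 7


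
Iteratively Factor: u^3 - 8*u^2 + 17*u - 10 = (u - 1)*(u^2 - 7*u + 10) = (u - 5)*(u - 1)*(u - 2)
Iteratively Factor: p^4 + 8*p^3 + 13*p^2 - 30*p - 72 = (p - 2)*(p^3 + 10*p^2 + 33*p + 36) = (p - 2)*(p + 3)*(p^2 + 7*p + 12) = (p - 2)*(p + 3)*(p + 4)*(p + 3)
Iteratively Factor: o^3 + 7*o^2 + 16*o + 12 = (o + 2)*(o^2 + 5*o + 6) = (o + 2)*(o + 3)*(o + 2)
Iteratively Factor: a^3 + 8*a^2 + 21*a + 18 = (a + 2)*(a^2 + 6*a + 9) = (a + 2)*(a + 3)*(a + 3)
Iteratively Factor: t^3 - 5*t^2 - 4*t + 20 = (t - 5)*(t^2 - 4) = (t - 5)*(t - 2)*(t + 2)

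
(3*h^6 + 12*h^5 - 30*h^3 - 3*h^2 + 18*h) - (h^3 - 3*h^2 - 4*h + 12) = 3*h^6 + 12*h^5 - 31*h^3 + 22*h - 12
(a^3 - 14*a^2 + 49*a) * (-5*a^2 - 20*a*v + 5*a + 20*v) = -5*a^5 - 20*a^4*v + 75*a^4 + 300*a^3*v - 315*a^3 - 1260*a^2*v + 245*a^2 + 980*a*v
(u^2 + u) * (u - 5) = u^3 - 4*u^2 - 5*u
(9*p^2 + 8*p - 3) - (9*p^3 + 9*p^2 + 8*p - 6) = 3 - 9*p^3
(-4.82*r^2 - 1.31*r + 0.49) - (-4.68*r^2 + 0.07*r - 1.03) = -0.140000000000001*r^2 - 1.38*r + 1.52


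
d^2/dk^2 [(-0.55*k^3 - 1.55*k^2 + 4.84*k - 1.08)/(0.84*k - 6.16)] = (-0.77616*k^3 + 17.07552*k^2 - 125.22048*k - 69.067264)/(0.592704*k^3 - 13.039488*k^2 + 95.622912*k - 233.744896)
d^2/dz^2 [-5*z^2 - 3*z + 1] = -10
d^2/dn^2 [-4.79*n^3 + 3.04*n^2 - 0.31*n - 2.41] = 6.08 - 28.74*n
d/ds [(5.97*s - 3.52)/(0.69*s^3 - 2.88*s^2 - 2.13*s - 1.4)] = (-8.2386*s^3 + 24.48*s^2 - 20.2752*s - 15.8556)/(0.4761*s^6 - 3.9744*s^5 + 5.355*s^4 + 10.3368*s^3 + 12.6009*s^2 + 5.964*s + 1.96)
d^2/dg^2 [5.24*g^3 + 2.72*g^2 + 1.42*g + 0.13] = 31.44*g + 5.44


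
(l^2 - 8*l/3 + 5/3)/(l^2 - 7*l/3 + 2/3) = (3*l^2 - 8*l + 5)/(3*l^2 - 7*l + 2)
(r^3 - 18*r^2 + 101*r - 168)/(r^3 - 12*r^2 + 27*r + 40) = (r^2 - 10*r + 21)/(r^2 - 4*r - 5)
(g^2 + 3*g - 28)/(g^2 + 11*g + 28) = (g - 4)/(g + 4)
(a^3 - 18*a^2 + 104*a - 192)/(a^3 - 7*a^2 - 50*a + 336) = (a - 4)/(a + 7)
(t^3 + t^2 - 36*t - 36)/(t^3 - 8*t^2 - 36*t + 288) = (t + 1)/(t - 8)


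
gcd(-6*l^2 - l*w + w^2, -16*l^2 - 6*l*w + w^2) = 2*l + w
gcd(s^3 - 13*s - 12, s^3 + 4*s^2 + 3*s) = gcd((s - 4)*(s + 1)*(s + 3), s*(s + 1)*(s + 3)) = s^2 + 4*s + 3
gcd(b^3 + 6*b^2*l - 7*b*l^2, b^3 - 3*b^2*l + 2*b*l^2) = b^2 - b*l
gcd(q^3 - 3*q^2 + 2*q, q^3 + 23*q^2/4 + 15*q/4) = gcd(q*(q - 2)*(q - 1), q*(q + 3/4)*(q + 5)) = q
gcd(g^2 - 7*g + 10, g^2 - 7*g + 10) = g^2 - 7*g + 10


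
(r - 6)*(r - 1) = r^2 - 7*r + 6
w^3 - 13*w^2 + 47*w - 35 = (w - 7)*(w - 5)*(w - 1)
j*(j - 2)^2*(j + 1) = j^4 - 3*j^3 + 4*j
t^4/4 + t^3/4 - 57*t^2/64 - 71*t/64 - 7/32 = (t/4 + 1/4)*(t - 2)*(t + 1/4)*(t + 7/4)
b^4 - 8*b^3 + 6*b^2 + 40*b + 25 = (b - 5)^2*(b + 1)^2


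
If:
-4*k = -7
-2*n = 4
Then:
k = 7/4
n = -2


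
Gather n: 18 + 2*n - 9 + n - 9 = 3*n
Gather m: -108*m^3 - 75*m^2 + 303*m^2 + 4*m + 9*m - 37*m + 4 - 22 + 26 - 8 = -108*m^3 + 228*m^2 - 24*m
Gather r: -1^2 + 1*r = r - 1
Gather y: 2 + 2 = 4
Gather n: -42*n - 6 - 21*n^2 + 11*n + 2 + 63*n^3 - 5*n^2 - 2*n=63*n^3 - 26*n^2 - 33*n - 4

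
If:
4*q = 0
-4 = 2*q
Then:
No Solution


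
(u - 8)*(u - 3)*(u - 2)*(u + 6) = u^4 - 7*u^3 - 32*u^2 + 228*u - 288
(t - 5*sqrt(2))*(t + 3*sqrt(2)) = t^2 - 2*sqrt(2)*t - 30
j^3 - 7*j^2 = j^2*(j - 7)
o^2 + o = o*(o + 1)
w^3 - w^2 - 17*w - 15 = (w - 5)*(w + 1)*(w + 3)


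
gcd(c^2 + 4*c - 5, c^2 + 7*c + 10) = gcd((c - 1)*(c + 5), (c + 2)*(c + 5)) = c + 5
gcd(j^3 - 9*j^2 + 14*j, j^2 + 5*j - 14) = j - 2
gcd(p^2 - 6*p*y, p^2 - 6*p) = p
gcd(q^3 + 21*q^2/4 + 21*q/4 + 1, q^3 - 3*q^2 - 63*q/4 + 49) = q + 4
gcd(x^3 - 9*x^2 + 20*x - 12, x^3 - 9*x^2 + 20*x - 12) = x^3 - 9*x^2 + 20*x - 12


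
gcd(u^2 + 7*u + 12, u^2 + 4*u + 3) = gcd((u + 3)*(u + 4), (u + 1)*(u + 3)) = u + 3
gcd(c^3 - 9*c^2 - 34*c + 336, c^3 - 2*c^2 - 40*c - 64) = c - 8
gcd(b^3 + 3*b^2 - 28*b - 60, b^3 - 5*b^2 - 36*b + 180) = b^2 + b - 30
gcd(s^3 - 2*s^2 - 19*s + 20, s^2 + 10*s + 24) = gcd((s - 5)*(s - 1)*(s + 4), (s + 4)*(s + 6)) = s + 4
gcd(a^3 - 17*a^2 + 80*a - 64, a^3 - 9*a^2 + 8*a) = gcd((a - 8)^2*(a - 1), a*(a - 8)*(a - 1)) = a^2 - 9*a + 8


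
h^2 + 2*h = h*(h + 2)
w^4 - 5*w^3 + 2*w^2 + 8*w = w*(w - 4)*(w - 2)*(w + 1)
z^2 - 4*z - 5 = (z - 5)*(z + 1)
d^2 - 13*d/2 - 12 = (d - 8)*(d + 3/2)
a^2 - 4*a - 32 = (a - 8)*(a + 4)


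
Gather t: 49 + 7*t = 7*t + 49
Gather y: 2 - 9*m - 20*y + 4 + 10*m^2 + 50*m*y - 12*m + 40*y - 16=10*m^2 - 21*m + y*(50*m + 20) - 10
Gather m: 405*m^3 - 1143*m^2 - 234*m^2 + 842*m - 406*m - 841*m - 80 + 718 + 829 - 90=405*m^3 - 1377*m^2 - 405*m + 1377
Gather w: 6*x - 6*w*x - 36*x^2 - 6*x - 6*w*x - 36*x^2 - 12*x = -12*w*x - 72*x^2 - 12*x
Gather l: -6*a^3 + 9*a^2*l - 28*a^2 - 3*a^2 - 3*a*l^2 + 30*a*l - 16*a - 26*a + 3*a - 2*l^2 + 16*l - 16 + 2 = -6*a^3 - 31*a^2 - 39*a + l^2*(-3*a - 2) + l*(9*a^2 + 30*a + 16) - 14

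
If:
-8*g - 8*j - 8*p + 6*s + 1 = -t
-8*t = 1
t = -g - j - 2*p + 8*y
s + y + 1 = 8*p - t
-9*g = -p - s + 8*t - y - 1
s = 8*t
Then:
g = 391/4032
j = -2861/4032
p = -113/4032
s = -1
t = -1/8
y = -25/252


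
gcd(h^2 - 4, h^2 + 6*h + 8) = h + 2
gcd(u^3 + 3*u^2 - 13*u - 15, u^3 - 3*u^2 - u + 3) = u^2 - 2*u - 3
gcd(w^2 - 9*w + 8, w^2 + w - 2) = w - 1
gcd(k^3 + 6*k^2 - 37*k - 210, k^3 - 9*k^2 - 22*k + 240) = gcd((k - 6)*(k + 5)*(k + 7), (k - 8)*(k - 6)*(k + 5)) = k^2 - k - 30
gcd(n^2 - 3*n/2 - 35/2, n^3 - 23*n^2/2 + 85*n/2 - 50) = n - 5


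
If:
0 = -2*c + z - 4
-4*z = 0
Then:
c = -2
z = 0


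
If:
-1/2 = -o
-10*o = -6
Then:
No Solution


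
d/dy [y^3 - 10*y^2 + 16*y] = 3*y^2 - 20*y + 16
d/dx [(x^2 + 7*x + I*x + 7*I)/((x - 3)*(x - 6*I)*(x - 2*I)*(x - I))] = (-2*x^5 + x^4*(-18 + 6*I) + x^3*(24 + 104*I) + x^2*(38 - 94*I) + x*(378 + 208*I) + 120 - 672*I)/(x^8 + x^7*(-6 - 18*I) + x^6*(-112 + 108*I) + x^5*(726 + 222*I) + x^4*(-473 - 2304*I) + x^3*(-3696 + 2976*I) + x^2*(5400 + 2880*I) + x*(864 - 4320*I) - 1296)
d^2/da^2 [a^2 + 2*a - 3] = 2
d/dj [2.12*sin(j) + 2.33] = 2.12*cos(j)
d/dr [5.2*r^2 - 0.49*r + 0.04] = 10.4*r - 0.49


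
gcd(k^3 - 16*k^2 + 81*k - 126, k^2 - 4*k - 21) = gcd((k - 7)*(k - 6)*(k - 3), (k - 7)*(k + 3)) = k - 7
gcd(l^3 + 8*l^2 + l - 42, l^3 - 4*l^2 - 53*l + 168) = l + 7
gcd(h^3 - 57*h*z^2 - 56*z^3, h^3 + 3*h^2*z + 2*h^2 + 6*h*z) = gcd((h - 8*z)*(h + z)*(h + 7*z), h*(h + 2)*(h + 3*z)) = 1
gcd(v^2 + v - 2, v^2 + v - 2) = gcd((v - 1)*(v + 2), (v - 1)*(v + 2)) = v^2 + v - 2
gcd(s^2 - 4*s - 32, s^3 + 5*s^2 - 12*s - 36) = 1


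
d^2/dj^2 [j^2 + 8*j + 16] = 2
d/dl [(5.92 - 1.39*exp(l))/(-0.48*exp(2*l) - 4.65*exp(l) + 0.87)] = (-0.6672*exp(2*l) + 5.6832*exp(l) + 26.3187)*exp(l)/(0.2304*exp(4*l) + 4.464*exp(3*l) + 20.7873*exp(2*l) - 8.091*exp(l) + 0.7569)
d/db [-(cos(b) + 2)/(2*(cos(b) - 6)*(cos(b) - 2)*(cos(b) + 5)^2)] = (-3*cos(b)^3 + 3*cos(b)^2 + 16*cos(b) + 92)*sin(b)/(2*(cos(b) - 6)^2*(cos(b) - 2)^2*(cos(b) + 5)^3)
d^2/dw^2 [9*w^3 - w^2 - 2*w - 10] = 54*w - 2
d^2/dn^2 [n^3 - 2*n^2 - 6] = 6*n - 4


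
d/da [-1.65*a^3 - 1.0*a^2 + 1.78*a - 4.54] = -4.95*a^2 - 2.0*a + 1.78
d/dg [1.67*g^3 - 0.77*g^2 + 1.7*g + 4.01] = 5.01*g^2 - 1.54*g + 1.7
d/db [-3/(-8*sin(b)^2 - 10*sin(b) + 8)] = -3*(8*sin(b) + 5)*cos(b)/(2*(5*sin(b) - 4*cos(b)^2)^2)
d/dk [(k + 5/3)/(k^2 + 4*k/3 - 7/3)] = (-9*k^2 - 30*k - 41)/(9*k^4 + 24*k^3 - 26*k^2 - 56*k + 49)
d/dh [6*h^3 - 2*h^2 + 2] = 2*h*(9*h - 2)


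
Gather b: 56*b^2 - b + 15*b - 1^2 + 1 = 56*b^2 + 14*b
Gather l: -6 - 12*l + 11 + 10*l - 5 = -2*l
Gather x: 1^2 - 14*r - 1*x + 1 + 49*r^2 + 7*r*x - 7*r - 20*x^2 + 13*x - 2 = 49*r^2 - 21*r - 20*x^2 + x*(7*r + 12)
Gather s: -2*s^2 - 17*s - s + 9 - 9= -2*s^2 - 18*s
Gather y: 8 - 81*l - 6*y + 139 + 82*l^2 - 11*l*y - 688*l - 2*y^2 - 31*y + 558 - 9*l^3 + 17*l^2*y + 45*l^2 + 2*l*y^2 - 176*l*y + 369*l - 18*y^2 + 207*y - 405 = -9*l^3 + 127*l^2 - 400*l + y^2*(2*l - 20) + y*(17*l^2 - 187*l + 170) + 300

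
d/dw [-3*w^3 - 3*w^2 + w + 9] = -9*w^2 - 6*w + 1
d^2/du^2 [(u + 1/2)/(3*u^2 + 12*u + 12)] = (2*u - 5)/(3*(u^4 + 8*u^3 + 24*u^2 + 32*u + 16))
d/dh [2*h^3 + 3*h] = 6*h^2 + 3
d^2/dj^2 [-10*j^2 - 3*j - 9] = -20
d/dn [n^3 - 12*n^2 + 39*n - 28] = 3*n^2 - 24*n + 39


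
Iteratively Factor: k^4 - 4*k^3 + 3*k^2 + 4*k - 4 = (k - 2)*(k^3 - 2*k^2 - k + 2) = (k - 2)*(k + 1)*(k^2 - 3*k + 2) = (k - 2)*(k - 1)*(k + 1)*(k - 2)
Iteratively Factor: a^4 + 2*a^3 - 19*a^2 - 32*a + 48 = (a + 4)*(a^3 - 2*a^2 - 11*a + 12) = (a - 1)*(a + 4)*(a^2 - a - 12) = (a - 1)*(a + 3)*(a + 4)*(a - 4)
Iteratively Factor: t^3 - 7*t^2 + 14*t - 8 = (t - 2)*(t^2 - 5*t + 4) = (t - 4)*(t - 2)*(t - 1)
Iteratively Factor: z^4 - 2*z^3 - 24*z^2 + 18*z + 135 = (z + 3)*(z^3 - 5*z^2 - 9*z + 45) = (z + 3)^2*(z^2 - 8*z + 15) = (z - 5)*(z + 3)^2*(z - 3)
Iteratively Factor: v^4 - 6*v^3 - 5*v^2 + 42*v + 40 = (v + 1)*(v^3 - 7*v^2 + 2*v + 40) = (v - 4)*(v + 1)*(v^2 - 3*v - 10) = (v - 5)*(v - 4)*(v + 1)*(v + 2)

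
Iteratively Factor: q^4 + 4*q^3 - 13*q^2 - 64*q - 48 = (q + 3)*(q^3 + q^2 - 16*q - 16) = (q + 1)*(q + 3)*(q^2 - 16) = (q - 4)*(q + 1)*(q + 3)*(q + 4)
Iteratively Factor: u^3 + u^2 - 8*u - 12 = (u + 2)*(u^2 - u - 6) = (u + 2)^2*(u - 3)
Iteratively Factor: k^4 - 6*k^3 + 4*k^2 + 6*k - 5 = (k - 1)*(k^3 - 5*k^2 - k + 5) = (k - 1)*(k + 1)*(k^2 - 6*k + 5) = (k - 5)*(k - 1)*(k + 1)*(k - 1)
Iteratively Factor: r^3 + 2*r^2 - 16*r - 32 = (r + 2)*(r^2 - 16) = (r + 2)*(r + 4)*(r - 4)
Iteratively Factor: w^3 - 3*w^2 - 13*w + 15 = (w + 3)*(w^2 - 6*w + 5) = (w - 1)*(w + 3)*(w - 5)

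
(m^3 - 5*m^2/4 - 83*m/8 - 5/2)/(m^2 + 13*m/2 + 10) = (m^2 - 15*m/4 - 1)/(m + 4)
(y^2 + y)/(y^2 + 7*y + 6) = y/(y + 6)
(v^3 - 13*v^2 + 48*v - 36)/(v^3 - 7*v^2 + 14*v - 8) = (v^2 - 12*v + 36)/(v^2 - 6*v + 8)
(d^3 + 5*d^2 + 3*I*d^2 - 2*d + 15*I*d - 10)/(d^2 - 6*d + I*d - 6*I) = (d^2 + d*(5 + 2*I) + 10*I)/(d - 6)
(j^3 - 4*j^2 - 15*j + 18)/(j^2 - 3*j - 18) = j - 1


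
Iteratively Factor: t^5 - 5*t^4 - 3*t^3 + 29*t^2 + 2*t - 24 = (t + 2)*(t^4 - 7*t^3 + 11*t^2 + 7*t - 12) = (t - 3)*(t + 2)*(t^3 - 4*t^2 - t + 4) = (t - 4)*(t - 3)*(t + 2)*(t^2 - 1) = (t - 4)*(t - 3)*(t + 1)*(t + 2)*(t - 1)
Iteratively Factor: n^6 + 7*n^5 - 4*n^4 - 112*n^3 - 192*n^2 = (n)*(n^5 + 7*n^4 - 4*n^3 - 112*n^2 - 192*n) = n^2*(n^4 + 7*n^3 - 4*n^2 - 112*n - 192) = n^2*(n + 3)*(n^3 + 4*n^2 - 16*n - 64) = n^2*(n + 3)*(n + 4)*(n^2 - 16) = n^2*(n + 3)*(n + 4)^2*(n - 4)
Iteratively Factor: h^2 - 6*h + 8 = (h - 4)*(h - 2)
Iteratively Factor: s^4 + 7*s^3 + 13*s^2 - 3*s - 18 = (s + 3)*(s^3 + 4*s^2 + s - 6) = (s - 1)*(s + 3)*(s^2 + 5*s + 6) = (s - 1)*(s + 3)^2*(s + 2)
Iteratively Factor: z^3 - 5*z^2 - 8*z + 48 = (z - 4)*(z^2 - z - 12) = (z - 4)*(z + 3)*(z - 4)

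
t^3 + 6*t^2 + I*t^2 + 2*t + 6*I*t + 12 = (t + 6)*(t - I)*(t + 2*I)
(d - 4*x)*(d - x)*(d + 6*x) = d^3 + d^2*x - 26*d*x^2 + 24*x^3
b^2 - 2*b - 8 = (b - 4)*(b + 2)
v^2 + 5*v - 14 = (v - 2)*(v + 7)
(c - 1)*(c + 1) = c^2 - 1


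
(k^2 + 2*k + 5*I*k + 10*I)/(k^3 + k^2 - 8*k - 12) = (k + 5*I)/(k^2 - k - 6)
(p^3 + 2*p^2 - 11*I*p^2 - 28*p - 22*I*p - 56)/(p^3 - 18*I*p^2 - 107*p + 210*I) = (p^2 + p*(2 - 4*I) - 8*I)/(p^2 - 11*I*p - 30)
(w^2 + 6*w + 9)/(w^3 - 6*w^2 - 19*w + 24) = (w + 3)/(w^2 - 9*w + 8)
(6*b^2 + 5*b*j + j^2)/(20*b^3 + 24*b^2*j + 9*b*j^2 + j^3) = (3*b + j)/(10*b^2 + 7*b*j + j^2)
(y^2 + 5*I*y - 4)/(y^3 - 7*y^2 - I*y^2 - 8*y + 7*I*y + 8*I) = (y^2 + 5*I*y - 4)/(y^3 - y^2*(7 + I) + y*(-8 + 7*I) + 8*I)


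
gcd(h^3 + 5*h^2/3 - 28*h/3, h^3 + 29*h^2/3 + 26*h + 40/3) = h + 4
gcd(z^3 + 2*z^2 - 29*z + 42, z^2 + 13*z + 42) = z + 7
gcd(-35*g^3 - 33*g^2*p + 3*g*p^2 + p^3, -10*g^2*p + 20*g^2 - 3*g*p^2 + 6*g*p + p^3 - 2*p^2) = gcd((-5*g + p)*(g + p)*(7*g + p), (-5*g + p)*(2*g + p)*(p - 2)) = -5*g + p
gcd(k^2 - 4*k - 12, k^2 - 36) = k - 6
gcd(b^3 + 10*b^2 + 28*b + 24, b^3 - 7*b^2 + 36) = b + 2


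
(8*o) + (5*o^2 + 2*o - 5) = 5*o^2 + 10*o - 5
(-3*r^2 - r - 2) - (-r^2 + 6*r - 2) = -2*r^2 - 7*r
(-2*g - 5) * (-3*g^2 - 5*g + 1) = 6*g^3 + 25*g^2 + 23*g - 5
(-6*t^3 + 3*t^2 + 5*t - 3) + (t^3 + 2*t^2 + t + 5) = -5*t^3 + 5*t^2 + 6*t + 2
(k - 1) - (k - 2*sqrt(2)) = -1 + 2*sqrt(2)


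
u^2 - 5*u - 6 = (u - 6)*(u + 1)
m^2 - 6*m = m*(m - 6)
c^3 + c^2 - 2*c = c*(c - 1)*(c + 2)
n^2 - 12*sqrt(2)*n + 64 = (n - 8*sqrt(2))*(n - 4*sqrt(2))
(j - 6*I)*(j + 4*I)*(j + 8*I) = j^3 + 6*I*j^2 + 40*j + 192*I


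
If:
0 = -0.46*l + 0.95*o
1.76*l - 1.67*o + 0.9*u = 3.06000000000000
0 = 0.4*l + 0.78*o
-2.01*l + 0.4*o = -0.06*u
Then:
No Solution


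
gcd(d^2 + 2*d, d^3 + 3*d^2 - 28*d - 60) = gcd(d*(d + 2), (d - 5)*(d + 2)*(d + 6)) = d + 2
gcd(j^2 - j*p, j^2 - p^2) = -j + p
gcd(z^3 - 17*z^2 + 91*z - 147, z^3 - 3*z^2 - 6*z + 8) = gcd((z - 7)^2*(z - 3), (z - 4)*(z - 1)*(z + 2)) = 1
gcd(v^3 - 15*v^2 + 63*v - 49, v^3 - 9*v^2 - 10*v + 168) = v - 7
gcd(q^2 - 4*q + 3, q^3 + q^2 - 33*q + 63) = q - 3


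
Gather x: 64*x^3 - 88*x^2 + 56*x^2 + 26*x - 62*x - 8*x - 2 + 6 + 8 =64*x^3 - 32*x^2 - 44*x + 12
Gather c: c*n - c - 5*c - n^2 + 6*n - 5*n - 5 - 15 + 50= c*(n - 6) - n^2 + n + 30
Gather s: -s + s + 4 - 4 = 0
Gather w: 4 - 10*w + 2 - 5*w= 6 - 15*w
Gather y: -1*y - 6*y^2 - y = -6*y^2 - 2*y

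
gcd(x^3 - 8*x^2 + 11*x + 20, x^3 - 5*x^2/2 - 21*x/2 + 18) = x - 4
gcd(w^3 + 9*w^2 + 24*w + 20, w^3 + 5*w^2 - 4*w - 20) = w^2 + 7*w + 10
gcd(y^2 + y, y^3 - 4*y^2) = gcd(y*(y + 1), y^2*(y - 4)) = y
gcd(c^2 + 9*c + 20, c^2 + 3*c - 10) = c + 5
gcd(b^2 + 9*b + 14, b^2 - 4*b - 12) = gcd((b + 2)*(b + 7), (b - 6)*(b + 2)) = b + 2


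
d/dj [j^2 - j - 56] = 2*j - 1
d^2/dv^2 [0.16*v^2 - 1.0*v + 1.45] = 0.320000000000000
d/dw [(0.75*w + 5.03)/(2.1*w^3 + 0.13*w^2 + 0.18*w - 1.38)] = (1.575*w^3 + 0.0975*w^2 + 0.135*w - (0.75*w + 5.03)*(6.3*w^2 + 0.26*w + 0.18) - 1.035)/(2.1*w^3 + 0.13*w^2 + 0.18*w - 1.38)^2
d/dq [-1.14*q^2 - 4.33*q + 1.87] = -2.28*q - 4.33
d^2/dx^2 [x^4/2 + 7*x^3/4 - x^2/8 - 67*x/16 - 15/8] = 6*x^2 + 21*x/2 - 1/4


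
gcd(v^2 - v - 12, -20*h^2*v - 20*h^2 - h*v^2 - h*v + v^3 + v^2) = 1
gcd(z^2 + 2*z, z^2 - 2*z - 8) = z + 2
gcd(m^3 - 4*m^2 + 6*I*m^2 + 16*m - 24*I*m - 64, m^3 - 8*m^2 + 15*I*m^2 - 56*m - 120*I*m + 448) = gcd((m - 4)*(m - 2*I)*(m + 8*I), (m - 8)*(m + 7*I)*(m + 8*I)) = m + 8*I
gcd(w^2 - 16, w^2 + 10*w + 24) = w + 4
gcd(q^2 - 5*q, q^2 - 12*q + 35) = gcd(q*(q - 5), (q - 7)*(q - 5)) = q - 5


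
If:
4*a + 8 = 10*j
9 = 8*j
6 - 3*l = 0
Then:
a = 13/16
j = 9/8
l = 2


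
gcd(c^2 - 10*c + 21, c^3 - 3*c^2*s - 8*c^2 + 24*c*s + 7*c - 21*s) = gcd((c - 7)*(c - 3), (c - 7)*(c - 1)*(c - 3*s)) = c - 7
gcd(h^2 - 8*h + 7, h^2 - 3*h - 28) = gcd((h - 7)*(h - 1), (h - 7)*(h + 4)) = h - 7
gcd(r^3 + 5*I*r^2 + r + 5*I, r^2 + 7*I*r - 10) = r + 5*I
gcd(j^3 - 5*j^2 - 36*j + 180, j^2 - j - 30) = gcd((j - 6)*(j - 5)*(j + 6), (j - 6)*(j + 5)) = j - 6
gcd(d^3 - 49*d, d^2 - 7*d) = d^2 - 7*d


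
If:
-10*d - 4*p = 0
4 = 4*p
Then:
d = -2/5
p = 1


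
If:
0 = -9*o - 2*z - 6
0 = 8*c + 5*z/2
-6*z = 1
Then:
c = 5/96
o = -17/27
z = -1/6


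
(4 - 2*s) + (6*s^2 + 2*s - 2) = 6*s^2 + 2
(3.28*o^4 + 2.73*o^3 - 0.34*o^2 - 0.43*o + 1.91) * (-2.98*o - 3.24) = -9.7744*o^5 - 18.7626*o^4 - 7.832*o^3 + 2.383*o^2 - 4.2986*o - 6.1884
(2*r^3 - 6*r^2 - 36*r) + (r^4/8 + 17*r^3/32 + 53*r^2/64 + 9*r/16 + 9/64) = r^4/8 + 81*r^3/32 - 331*r^2/64 - 567*r/16 + 9/64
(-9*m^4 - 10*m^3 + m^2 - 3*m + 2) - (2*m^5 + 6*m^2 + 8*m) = -2*m^5 - 9*m^4 - 10*m^3 - 5*m^2 - 11*m + 2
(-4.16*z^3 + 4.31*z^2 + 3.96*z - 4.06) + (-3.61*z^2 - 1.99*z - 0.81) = -4.16*z^3 + 0.7*z^2 + 1.97*z - 4.87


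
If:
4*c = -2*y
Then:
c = -y/2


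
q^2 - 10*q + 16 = (q - 8)*(q - 2)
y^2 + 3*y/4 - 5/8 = (y - 1/2)*(y + 5/4)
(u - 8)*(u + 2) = u^2 - 6*u - 16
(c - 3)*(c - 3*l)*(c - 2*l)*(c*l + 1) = c^4*l - 5*c^3*l^2 - 3*c^3*l + c^3 + 6*c^2*l^3 + 15*c^2*l^2 - 5*c^2*l - 3*c^2 - 18*c*l^3 + 6*c*l^2 + 15*c*l - 18*l^2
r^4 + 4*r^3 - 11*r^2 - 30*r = r*(r - 3)*(r + 2)*(r + 5)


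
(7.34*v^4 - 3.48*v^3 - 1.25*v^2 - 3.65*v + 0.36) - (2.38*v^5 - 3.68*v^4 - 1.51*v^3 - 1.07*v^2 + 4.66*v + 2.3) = -2.38*v^5 + 11.02*v^4 - 1.97*v^3 - 0.18*v^2 - 8.31*v - 1.94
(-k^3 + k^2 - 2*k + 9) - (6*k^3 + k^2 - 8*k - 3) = -7*k^3 + 6*k + 12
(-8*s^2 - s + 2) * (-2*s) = 16*s^3 + 2*s^2 - 4*s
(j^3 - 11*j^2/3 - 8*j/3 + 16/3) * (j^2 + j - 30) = j^5 - 8*j^4/3 - 109*j^3/3 + 338*j^2/3 + 256*j/3 - 160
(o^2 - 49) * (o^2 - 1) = o^4 - 50*o^2 + 49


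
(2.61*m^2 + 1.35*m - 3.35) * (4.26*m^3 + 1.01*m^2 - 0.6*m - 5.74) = 11.1186*m^5 + 8.3871*m^4 - 14.4735*m^3 - 19.1749*m^2 - 5.739*m + 19.229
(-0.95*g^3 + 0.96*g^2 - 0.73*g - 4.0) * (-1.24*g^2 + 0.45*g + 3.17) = 1.178*g^5 - 1.6179*g^4 - 1.6743*g^3 + 7.6747*g^2 - 4.1141*g - 12.68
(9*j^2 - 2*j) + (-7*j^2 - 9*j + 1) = 2*j^2 - 11*j + 1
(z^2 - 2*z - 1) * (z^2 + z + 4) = z^4 - z^3 + z^2 - 9*z - 4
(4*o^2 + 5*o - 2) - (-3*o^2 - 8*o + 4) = 7*o^2 + 13*o - 6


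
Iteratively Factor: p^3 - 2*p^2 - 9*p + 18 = (p - 3)*(p^2 + p - 6) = (p - 3)*(p - 2)*(p + 3)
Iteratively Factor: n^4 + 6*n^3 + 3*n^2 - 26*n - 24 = (n + 1)*(n^3 + 5*n^2 - 2*n - 24) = (n + 1)*(n + 3)*(n^2 + 2*n - 8) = (n - 2)*(n + 1)*(n + 3)*(n + 4)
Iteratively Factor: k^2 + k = (k + 1)*(k)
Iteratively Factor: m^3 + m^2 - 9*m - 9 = (m + 3)*(m^2 - 2*m - 3) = (m - 3)*(m + 3)*(m + 1)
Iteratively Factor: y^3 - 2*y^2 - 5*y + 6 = (y + 2)*(y^2 - 4*y + 3) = (y - 1)*(y + 2)*(y - 3)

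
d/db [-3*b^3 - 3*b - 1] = -9*b^2 - 3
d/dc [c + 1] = 1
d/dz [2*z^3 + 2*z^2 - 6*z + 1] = 6*z^2 + 4*z - 6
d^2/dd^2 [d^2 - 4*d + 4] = 2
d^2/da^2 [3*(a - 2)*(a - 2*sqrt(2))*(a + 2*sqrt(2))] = 18*a - 12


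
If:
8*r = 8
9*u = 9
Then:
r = 1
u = 1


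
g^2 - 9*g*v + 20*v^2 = (g - 5*v)*(g - 4*v)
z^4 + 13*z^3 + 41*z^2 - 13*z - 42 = (z - 1)*(z + 1)*(z + 6)*(z + 7)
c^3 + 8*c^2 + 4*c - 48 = (c - 2)*(c + 4)*(c + 6)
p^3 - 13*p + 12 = (p - 3)*(p - 1)*(p + 4)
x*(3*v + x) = 3*v*x + x^2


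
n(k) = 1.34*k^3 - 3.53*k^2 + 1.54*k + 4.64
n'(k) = 4.02*k^2 - 7.06*k + 1.54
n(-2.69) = -51.13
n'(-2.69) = 49.62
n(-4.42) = -186.84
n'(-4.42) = 111.28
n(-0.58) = 2.30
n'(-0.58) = 6.99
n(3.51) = 24.50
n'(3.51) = 26.29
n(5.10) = 98.43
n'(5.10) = 70.09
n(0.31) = 4.82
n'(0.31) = -0.26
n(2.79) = 10.56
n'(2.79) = 13.13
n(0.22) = 4.82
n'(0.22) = 0.18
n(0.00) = 4.64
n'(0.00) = 1.54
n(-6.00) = -421.12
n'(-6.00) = 188.62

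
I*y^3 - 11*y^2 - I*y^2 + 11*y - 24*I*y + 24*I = (y + 3*I)*(y + 8*I)*(I*y - I)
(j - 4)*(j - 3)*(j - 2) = j^3 - 9*j^2 + 26*j - 24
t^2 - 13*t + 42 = (t - 7)*(t - 6)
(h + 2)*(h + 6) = h^2 + 8*h + 12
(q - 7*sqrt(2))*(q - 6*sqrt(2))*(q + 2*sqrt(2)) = q^3 - 11*sqrt(2)*q^2 + 32*q + 168*sqrt(2)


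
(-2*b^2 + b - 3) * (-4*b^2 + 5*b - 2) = 8*b^4 - 14*b^3 + 21*b^2 - 17*b + 6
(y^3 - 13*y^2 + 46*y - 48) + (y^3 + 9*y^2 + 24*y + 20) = 2*y^3 - 4*y^2 + 70*y - 28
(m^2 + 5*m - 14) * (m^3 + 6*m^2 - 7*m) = m^5 + 11*m^4 + 9*m^3 - 119*m^2 + 98*m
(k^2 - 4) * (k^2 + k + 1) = k^4 + k^3 - 3*k^2 - 4*k - 4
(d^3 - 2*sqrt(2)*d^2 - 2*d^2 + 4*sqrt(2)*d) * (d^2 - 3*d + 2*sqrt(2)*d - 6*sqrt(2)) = d^5 - 5*d^4 - 2*d^3 + 40*d^2 - 48*d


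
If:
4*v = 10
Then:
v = 5/2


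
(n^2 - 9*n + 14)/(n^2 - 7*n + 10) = (n - 7)/(n - 5)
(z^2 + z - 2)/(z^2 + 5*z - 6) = (z + 2)/(z + 6)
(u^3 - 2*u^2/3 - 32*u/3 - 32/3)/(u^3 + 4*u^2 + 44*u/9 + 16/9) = 3*(u - 4)/(3*u + 2)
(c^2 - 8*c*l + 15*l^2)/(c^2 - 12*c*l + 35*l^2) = (c - 3*l)/(c - 7*l)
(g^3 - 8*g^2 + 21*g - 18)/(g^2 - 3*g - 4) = (-g^3 + 8*g^2 - 21*g + 18)/(-g^2 + 3*g + 4)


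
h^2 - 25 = (h - 5)*(h + 5)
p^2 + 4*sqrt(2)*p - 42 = (p - 3*sqrt(2))*(p + 7*sqrt(2))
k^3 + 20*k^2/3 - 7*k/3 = k*(k - 1/3)*(k + 7)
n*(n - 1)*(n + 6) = n^3 + 5*n^2 - 6*n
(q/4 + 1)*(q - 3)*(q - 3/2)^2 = q^4/4 - q^3/2 - 51*q^2/16 + 153*q/16 - 27/4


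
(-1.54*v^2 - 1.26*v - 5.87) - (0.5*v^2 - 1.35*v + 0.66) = -2.04*v^2 + 0.0900000000000001*v - 6.53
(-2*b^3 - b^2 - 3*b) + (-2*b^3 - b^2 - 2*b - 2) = -4*b^3 - 2*b^2 - 5*b - 2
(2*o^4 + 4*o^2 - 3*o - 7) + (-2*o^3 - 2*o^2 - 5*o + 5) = 2*o^4 - 2*o^3 + 2*o^2 - 8*o - 2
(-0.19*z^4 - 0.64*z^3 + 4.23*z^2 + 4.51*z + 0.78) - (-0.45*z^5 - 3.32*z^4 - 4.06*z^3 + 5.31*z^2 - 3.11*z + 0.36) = 0.45*z^5 + 3.13*z^4 + 3.42*z^3 - 1.08*z^2 + 7.62*z + 0.42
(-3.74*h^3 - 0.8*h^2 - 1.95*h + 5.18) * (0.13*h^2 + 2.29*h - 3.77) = -0.4862*h^5 - 8.6686*h^4 + 12.0143*h^3 - 0.7761*h^2 + 19.2137*h - 19.5286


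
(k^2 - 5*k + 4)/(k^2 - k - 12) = (k - 1)/(k + 3)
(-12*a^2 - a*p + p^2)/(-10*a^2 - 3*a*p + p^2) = (12*a^2 + a*p - p^2)/(10*a^2 + 3*a*p - p^2)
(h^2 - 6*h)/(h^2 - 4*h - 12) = h/(h + 2)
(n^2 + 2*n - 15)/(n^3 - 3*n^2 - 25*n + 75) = 1/(n - 5)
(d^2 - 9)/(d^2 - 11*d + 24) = (d + 3)/(d - 8)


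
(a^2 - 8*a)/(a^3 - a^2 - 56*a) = 1/(a + 7)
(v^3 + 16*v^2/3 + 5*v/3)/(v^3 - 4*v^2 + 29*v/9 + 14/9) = 3*v*(v + 5)/(3*v^2 - 13*v + 14)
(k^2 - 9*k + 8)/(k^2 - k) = (k - 8)/k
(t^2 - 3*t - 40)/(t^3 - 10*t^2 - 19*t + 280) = 1/(t - 7)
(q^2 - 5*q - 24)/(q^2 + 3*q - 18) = (q^2 - 5*q - 24)/(q^2 + 3*q - 18)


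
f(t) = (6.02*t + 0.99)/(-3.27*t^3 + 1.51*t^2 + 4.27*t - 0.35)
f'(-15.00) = -0.00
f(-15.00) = -0.01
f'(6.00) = 0.02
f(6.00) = -0.06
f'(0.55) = -0.34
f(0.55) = 2.25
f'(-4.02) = -0.05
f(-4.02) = -0.11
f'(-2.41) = -0.28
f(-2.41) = -0.31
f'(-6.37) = -0.01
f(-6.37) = -0.04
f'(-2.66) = -0.20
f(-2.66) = -0.25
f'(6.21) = 0.02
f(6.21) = -0.05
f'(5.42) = 0.03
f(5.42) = -0.07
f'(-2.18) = -0.41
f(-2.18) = -0.39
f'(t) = (6.02*t + 0.99)*(9.81*t^2 - 3.02*t - 4.27)/(-3.27*t^3 + 1.51*t^2 + 4.27*t - 0.35)^2 + 6.02/(-3.27*t^3 + 1.51*t^2 + 4.27*t - 0.35) = (39.3708*t^3 + 0.621700000000001*t^2 - 2.9898*t - 6.3343)/(10.6929*t^6 - 9.8754*t^5 - 25.6457*t^4 + 15.1844*t^3 + 17.1759*t^2 - 2.989*t + 0.1225)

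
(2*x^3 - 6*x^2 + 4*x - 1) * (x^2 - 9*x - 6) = 2*x^5 - 24*x^4 + 46*x^3 - x^2 - 15*x + 6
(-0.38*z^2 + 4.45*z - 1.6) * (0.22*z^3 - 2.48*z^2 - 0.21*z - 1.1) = -0.0836*z^5 + 1.9214*z^4 - 11.3082*z^3 + 3.4515*z^2 - 4.559*z + 1.76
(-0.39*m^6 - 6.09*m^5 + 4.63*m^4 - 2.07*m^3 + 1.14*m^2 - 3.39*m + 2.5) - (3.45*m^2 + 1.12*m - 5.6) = -0.39*m^6 - 6.09*m^5 + 4.63*m^4 - 2.07*m^3 - 2.31*m^2 - 4.51*m + 8.1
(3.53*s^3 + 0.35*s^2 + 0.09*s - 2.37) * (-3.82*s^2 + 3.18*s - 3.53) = -13.4846*s^5 + 9.8884*s^4 - 11.6917*s^3 + 8.1041*s^2 - 7.8543*s + 8.3661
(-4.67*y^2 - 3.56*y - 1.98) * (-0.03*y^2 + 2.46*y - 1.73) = 0.1401*y^4 - 11.3814*y^3 - 0.6191*y^2 + 1.288*y + 3.4254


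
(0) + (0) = 0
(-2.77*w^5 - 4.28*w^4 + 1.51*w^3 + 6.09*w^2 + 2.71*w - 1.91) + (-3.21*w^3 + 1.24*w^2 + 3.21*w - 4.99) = -2.77*w^5 - 4.28*w^4 - 1.7*w^3 + 7.33*w^2 + 5.92*w - 6.9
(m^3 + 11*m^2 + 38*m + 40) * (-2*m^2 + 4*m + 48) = -2*m^5 - 18*m^4 + 16*m^3 + 600*m^2 + 1984*m + 1920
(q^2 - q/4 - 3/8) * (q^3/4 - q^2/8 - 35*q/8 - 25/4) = q^5/4 - 3*q^4/16 - 71*q^3/16 - 327*q^2/64 + 205*q/64 + 75/32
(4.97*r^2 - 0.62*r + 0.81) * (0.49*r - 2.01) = 2.4353*r^3 - 10.2935*r^2 + 1.6431*r - 1.6281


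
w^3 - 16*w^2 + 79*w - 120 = (w - 8)*(w - 5)*(w - 3)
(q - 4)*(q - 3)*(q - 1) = q^3 - 8*q^2 + 19*q - 12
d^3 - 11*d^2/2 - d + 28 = (d - 4)*(d - 7/2)*(d + 2)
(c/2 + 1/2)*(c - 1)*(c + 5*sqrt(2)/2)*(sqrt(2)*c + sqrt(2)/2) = sqrt(2)*c^4/2 + sqrt(2)*c^3/4 + 5*c^3/2 - sqrt(2)*c^2/2 + 5*c^2/4 - 5*c/2 - sqrt(2)*c/4 - 5/4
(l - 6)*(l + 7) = l^2 + l - 42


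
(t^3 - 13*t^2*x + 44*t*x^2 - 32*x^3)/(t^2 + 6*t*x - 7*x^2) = (t^2 - 12*t*x + 32*x^2)/(t + 7*x)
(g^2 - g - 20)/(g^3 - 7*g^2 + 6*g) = (g^2 - g - 20)/(g*(g^2 - 7*g + 6))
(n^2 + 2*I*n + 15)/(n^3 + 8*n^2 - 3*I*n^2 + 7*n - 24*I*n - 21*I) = (n + 5*I)/(n^2 + 8*n + 7)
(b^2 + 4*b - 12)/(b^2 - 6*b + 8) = (b + 6)/(b - 4)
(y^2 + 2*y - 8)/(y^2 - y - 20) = (y - 2)/(y - 5)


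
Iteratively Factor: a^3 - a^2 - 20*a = (a + 4)*(a^2 - 5*a) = (a - 5)*(a + 4)*(a)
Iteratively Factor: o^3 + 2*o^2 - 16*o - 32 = (o + 2)*(o^2 - 16) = (o + 2)*(o + 4)*(o - 4)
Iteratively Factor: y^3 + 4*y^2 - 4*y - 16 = (y + 2)*(y^2 + 2*y - 8) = (y + 2)*(y + 4)*(y - 2)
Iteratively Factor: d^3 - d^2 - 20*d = (d + 4)*(d^2 - 5*d) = (d - 5)*(d + 4)*(d)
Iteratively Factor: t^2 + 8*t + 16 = (t + 4)*(t + 4)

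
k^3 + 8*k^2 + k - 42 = (k - 2)*(k + 3)*(k + 7)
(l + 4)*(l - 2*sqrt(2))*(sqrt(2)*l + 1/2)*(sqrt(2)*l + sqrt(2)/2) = 2*l^4 - 7*sqrt(2)*l^3/2 + 9*l^3 - 63*sqrt(2)*l^2/4 + 2*l^2 - 7*sqrt(2)*l - 9*l - 4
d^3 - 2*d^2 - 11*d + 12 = (d - 4)*(d - 1)*(d + 3)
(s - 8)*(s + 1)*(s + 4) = s^3 - 3*s^2 - 36*s - 32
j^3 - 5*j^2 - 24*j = j*(j - 8)*(j + 3)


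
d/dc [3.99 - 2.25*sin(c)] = -2.25*cos(c)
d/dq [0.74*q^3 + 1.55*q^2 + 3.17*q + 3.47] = 2.22*q^2 + 3.1*q + 3.17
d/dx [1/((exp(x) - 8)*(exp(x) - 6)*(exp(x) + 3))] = (-(exp(x) - 8)*(exp(x) - 6) - (exp(x) - 8)*(exp(x) + 3) - (exp(x) - 6)*(exp(x) + 3))*exp(x)/((exp(x) - 8)^2*(exp(x) - 6)^2*(exp(x) + 3)^2)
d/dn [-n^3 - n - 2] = -3*n^2 - 1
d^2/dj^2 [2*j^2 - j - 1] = 4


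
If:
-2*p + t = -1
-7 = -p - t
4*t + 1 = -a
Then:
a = -55/3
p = 8/3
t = 13/3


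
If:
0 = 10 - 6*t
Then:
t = 5/3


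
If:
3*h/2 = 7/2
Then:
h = 7/3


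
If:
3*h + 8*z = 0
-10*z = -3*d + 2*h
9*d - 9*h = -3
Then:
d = -7/57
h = 4/19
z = -3/38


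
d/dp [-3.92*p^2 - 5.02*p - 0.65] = -7.84*p - 5.02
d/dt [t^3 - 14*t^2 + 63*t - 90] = 3*t^2 - 28*t + 63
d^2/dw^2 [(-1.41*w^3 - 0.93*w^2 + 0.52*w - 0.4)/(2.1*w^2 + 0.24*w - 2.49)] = (-9.38437199999998*w^3 - 34.706124*w^2 - 37.347966*w - 15.139962)/(9.261*w^6 + 3.1752*w^5 - 32.57982*w^4 - 7.515936*w^3 + 38.630358*w^2 + 4.464072*w - 15.438249)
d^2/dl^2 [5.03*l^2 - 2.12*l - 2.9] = 10.0600000000000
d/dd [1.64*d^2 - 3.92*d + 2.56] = 3.28*d - 3.92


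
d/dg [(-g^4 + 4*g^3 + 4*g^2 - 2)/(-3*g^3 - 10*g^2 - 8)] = g*(3*g^5 + 20*g^4 - 28*g^3 + 32*g^2 - 114*g - 104)/(9*g^6 + 60*g^5 + 100*g^4 + 48*g^3 + 160*g^2 + 64)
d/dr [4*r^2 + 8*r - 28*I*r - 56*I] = 8*r + 8 - 28*I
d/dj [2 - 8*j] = -8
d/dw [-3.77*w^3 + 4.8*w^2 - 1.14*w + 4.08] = -11.31*w^2 + 9.6*w - 1.14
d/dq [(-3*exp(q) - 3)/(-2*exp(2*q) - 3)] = 3*(-4*(exp(q) + 1)*exp(q) + 2*exp(2*q) + 3)*exp(q)/(2*exp(2*q) + 3)^2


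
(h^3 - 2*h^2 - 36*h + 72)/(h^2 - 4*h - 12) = (h^2 + 4*h - 12)/(h + 2)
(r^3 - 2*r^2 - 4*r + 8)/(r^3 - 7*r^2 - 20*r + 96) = (r^3 - 2*r^2 - 4*r + 8)/(r^3 - 7*r^2 - 20*r + 96)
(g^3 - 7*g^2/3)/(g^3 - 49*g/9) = 3*g/(3*g + 7)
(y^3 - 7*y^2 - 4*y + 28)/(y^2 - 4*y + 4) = (y^2 - 5*y - 14)/(y - 2)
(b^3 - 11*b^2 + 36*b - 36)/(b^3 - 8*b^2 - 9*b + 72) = (b^2 - 8*b + 12)/(b^2 - 5*b - 24)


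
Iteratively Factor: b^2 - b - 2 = (b + 1)*(b - 2)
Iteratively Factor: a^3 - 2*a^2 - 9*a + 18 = (a - 3)*(a^2 + a - 6) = (a - 3)*(a - 2)*(a + 3)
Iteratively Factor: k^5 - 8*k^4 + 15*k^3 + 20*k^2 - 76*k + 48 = (k - 3)*(k^4 - 5*k^3 + 20*k - 16) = (k - 3)*(k - 2)*(k^3 - 3*k^2 - 6*k + 8) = (k - 3)*(k - 2)*(k - 1)*(k^2 - 2*k - 8) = (k - 4)*(k - 3)*(k - 2)*(k - 1)*(k + 2)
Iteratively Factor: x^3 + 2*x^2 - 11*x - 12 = (x + 4)*(x^2 - 2*x - 3) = (x - 3)*(x + 4)*(x + 1)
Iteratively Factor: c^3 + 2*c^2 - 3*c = (c + 3)*(c^2 - c) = c*(c + 3)*(c - 1)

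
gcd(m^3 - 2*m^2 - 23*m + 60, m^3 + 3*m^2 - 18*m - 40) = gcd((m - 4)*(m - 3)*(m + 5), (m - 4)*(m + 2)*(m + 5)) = m^2 + m - 20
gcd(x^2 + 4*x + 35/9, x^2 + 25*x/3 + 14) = x + 7/3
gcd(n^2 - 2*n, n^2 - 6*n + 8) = n - 2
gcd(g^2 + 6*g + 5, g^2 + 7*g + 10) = g + 5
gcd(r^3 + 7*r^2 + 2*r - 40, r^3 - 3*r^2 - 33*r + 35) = r + 5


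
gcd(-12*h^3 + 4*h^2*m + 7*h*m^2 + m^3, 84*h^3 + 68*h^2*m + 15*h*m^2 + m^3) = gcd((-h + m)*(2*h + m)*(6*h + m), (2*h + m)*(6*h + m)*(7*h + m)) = 12*h^2 + 8*h*m + m^2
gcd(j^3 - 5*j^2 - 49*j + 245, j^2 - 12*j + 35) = j^2 - 12*j + 35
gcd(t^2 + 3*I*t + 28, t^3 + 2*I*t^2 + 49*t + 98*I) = t + 7*I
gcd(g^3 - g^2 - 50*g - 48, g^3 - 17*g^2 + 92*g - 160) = g - 8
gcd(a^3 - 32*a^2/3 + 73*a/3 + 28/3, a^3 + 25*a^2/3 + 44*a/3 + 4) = a + 1/3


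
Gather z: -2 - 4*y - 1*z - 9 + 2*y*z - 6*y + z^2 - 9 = -10*y + z^2 + z*(2*y - 1) - 20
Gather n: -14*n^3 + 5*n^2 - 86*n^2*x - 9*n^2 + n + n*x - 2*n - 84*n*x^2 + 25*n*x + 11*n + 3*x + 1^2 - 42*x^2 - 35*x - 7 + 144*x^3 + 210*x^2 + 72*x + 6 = -14*n^3 + n^2*(-86*x - 4) + n*(-84*x^2 + 26*x + 10) + 144*x^3 + 168*x^2 + 40*x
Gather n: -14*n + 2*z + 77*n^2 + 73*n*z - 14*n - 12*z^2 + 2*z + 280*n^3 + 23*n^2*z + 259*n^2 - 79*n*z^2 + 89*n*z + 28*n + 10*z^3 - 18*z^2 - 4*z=280*n^3 + n^2*(23*z + 336) + n*(-79*z^2 + 162*z) + 10*z^3 - 30*z^2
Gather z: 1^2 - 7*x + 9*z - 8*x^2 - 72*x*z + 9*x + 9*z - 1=-8*x^2 + 2*x + z*(18 - 72*x)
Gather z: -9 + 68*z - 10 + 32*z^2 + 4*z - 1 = 32*z^2 + 72*z - 20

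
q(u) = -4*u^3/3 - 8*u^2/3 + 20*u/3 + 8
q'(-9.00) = -269.33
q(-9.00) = 704.00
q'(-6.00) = -105.33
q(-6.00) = 160.00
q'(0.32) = 4.55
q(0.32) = 9.82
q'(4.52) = -99.16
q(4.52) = -139.47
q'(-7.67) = -187.74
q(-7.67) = 401.61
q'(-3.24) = -18.04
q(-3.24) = 3.76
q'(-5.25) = -75.58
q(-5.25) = 92.44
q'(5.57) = -147.14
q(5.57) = -268.01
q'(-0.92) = 8.19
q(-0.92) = 0.65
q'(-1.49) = 5.73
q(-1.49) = -3.44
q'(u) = -4*u^2 - 16*u/3 + 20/3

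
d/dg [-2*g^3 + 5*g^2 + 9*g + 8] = -6*g^2 + 10*g + 9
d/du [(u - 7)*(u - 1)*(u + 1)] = 3*u^2 - 14*u - 1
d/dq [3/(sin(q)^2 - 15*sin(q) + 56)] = 3*(15 - 2*sin(q))*cos(q)/(sin(q)^2 - 15*sin(q) + 56)^2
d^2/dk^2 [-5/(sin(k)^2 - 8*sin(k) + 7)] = 10*(2*sin(k)^3 - 10*sin(k)^2 + 5*sin(k) + 57)/((sin(k) - 7)^3*(sin(k) - 1)^2)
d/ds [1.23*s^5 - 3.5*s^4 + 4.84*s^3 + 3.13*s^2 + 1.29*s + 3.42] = 6.15*s^4 - 14.0*s^3 + 14.52*s^2 + 6.26*s + 1.29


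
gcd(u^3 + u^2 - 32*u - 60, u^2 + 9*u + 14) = u + 2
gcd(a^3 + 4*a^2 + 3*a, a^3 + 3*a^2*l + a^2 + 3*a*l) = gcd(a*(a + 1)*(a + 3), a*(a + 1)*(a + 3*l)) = a^2 + a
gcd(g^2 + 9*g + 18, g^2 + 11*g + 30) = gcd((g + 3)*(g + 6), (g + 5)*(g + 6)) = g + 6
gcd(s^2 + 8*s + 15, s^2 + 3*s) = s + 3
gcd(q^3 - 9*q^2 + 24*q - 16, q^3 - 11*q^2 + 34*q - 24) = q^2 - 5*q + 4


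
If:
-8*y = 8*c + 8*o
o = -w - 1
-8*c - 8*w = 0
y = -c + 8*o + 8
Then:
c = 1/9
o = -8/9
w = -1/9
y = 7/9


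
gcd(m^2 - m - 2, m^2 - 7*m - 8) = m + 1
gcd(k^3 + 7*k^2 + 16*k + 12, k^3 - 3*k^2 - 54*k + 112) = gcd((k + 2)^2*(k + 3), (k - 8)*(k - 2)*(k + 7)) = 1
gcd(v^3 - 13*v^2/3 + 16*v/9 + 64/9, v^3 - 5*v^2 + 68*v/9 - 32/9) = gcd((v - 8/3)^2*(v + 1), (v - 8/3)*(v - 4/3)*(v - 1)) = v - 8/3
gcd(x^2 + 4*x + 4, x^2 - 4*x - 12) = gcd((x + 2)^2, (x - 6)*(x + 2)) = x + 2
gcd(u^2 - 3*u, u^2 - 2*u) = u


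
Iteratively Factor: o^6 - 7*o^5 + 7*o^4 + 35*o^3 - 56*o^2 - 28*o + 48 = (o - 2)*(o^5 - 5*o^4 - 3*o^3 + 29*o^2 + 2*o - 24) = (o - 2)*(o - 1)*(o^4 - 4*o^3 - 7*o^2 + 22*o + 24) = (o - 4)*(o - 2)*(o - 1)*(o^3 - 7*o - 6) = (o - 4)*(o - 2)*(o - 1)*(o + 2)*(o^2 - 2*o - 3) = (o - 4)*(o - 3)*(o - 2)*(o - 1)*(o + 2)*(o + 1)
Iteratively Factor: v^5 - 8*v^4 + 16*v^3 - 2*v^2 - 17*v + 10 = (v - 2)*(v^4 - 6*v^3 + 4*v^2 + 6*v - 5) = (v - 5)*(v - 2)*(v^3 - v^2 - v + 1) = (v - 5)*(v - 2)*(v - 1)*(v^2 - 1) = (v - 5)*(v - 2)*(v - 1)^2*(v + 1)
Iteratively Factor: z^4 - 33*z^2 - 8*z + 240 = (z - 5)*(z^3 + 5*z^2 - 8*z - 48) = (z - 5)*(z - 3)*(z^2 + 8*z + 16) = (z - 5)*(z - 3)*(z + 4)*(z + 4)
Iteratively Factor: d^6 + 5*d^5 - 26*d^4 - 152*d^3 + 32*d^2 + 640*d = (d)*(d^5 + 5*d^4 - 26*d^3 - 152*d^2 + 32*d + 640) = d*(d - 5)*(d^4 + 10*d^3 + 24*d^2 - 32*d - 128) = d*(d - 5)*(d + 4)*(d^3 + 6*d^2 - 32) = d*(d - 5)*(d - 2)*(d + 4)*(d^2 + 8*d + 16) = d*(d - 5)*(d - 2)*(d + 4)^2*(d + 4)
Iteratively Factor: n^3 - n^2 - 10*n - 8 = (n - 4)*(n^2 + 3*n + 2) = (n - 4)*(n + 1)*(n + 2)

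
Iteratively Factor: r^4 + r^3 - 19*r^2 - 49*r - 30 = (r - 5)*(r^3 + 6*r^2 + 11*r + 6) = (r - 5)*(r + 3)*(r^2 + 3*r + 2) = (r - 5)*(r + 2)*(r + 3)*(r + 1)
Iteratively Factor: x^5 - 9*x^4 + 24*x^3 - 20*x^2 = (x - 2)*(x^4 - 7*x^3 + 10*x^2) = (x - 2)^2*(x^3 - 5*x^2) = x*(x - 2)^2*(x^2 - 5*x) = x*(x - 5)*(x - 2)^2*(x)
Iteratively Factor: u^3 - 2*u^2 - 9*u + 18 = (u + 3)*(u^2 - 5*u + 6) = (u - 2)*(u + 3)*(u - 3)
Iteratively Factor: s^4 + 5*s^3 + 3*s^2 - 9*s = (s + 3)*(s^3 + 2*s^2 - 3*s) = (s + 3)^2*(s^2 - s) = s*(s + 3)^2*(s - 1)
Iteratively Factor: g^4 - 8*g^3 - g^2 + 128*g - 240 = (g + 4)*(g^3 - 12*g^2 + 47*g - 60) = (g - 4)*(g + 4)*(g^2 - 8*g + 15) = (g - 4)*(g - 3)*(g + 4)*(g - 5)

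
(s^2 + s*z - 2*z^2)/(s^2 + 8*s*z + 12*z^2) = (s - z)/(s + 6*z)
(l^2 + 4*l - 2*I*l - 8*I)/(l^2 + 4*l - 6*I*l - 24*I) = (l - 2*I)/(l - 6*I)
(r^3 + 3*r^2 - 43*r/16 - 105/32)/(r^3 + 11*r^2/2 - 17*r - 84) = (r^2 - r/2 - 15/16)/(r^2 + 2*r - 24)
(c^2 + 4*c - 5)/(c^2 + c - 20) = (c - 1)/(c - 4)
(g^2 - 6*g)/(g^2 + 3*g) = (g - 6)/(g + 3)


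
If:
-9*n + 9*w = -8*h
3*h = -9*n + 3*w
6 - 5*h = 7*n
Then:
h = -108/29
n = 102/29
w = 198/29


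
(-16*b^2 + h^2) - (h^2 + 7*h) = -16*b^2 - 7*h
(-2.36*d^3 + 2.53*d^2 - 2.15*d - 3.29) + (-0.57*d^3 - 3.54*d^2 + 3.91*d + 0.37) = -2.93*d^3 - 1.01*d^2 + 1.76*d - 2.92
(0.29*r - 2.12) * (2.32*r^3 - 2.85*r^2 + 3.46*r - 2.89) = 0.6728*r^4 - 5.7449*r^3 + 7.0454*r^2 - 8.1733*r + 6.1268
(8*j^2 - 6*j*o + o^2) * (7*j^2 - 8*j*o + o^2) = 56*j^4 - 106*j^3*o + 63*j^2*o^2 - 14*j*o^3 + o^4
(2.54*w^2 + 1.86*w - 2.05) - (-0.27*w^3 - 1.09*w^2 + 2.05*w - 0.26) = 0.27*w^3 + 3.63*w^2 - 0.19*w - 1.79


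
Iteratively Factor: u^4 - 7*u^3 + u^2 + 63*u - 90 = (u + 3)*(u^3 - 10*u^2 + 31*u - 30) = (u - 3)*(u + 3)*(u^2 - 7*u + 10) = (u - 5)*(u - 3)*(u + 3)*(u - 2)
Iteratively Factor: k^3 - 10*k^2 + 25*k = (k)*(k^2 - 10*k + 25) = k*(k - 5)*(k - 5)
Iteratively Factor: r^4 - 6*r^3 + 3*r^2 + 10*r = (r + 1)*(r^3 - 7*r^2 + 10*r) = (r - 2)*(r + 1)*(r^2 - 5*r) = (r - 5)*(r - 2)*(r + 1)*(r)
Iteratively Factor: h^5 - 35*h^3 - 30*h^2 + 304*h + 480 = (h + 4)*(h^4 - 4*h^3 - 19*h^2 + 46*h + 120) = (h - 5)*(h + 4)*(h^3 + h^2 - 14*h - 24) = (h - 5)*(h + 2)*(h + 4)*(h^2 - h - 12) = (h - 5)*(h - 4)*(h + 2)*(h + 4)*(h + 3)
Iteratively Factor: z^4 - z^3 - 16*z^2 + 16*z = (z - 1)*(z^3 - 16*z) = (z - 4)*(z - 1)*(z^2 + 4*z) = z*(z - 4)*(z - 1)*(z + 4)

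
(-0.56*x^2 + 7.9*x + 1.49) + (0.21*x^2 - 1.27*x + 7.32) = -0.35*x^2 + 6.63*x + 8.81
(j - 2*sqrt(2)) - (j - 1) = 1 - 2*sqrt(2)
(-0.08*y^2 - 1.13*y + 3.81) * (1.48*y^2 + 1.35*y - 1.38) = -0.1184*y^4 - 1.7804*y^3 + 4.2237*y^2 + 6.7029*y - 5.2578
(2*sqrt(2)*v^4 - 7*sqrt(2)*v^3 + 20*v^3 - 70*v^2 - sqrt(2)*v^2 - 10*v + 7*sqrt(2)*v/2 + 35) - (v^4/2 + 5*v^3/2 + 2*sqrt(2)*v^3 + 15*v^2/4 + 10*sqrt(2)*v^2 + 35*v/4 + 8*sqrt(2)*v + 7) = -v^4/2 + 2*sqrt(2)*v^4 - 9*sqrt(2)*v^3 + 35*v^3/2 - 295*v^2/4 - 11*sqrt(2)*v^2 - 75*v/4 - 9*sqrt(2)*v/2 + 28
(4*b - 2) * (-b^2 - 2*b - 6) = -4*b^3 - 6*b^2 - 20*b + 12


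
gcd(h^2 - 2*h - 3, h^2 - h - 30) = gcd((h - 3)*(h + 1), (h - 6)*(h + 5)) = 1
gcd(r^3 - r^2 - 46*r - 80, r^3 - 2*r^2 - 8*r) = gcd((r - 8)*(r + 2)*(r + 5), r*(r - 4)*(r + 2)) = r + 2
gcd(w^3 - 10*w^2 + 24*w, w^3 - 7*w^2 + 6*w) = w^2 - 6*w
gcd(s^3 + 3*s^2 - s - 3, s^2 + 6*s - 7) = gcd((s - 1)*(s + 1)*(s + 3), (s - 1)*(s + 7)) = s - 1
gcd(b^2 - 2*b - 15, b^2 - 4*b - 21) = b + 3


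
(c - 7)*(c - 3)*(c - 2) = c^3 - 12*c^2 + 41*c - 42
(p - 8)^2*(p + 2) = p^3 - 14*p^2 + 32*p + 128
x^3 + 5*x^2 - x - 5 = (x - 1)*(x + 1)*(x + 5)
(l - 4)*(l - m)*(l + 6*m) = l^3 + 5*l^2*m - 4*l^2 - 6*l*m^2 - 20*l*m + 24*m^2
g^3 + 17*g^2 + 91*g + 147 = (g + 3)*(g + 7)^2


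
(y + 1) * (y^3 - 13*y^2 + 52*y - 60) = y^4 - 12*y^3 + 39*y^2 - 8*y - 60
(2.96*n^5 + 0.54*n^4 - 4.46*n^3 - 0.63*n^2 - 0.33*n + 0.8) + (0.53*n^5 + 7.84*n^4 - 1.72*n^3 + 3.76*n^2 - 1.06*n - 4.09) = 3.49*n^5 + 8.38*n^4 - 6.18*n^3 + 3.13*n^2 - 1.39*n - 3.29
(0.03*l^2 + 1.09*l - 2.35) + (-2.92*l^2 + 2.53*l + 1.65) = -2.89*l^2 + 3.62*l - 0.7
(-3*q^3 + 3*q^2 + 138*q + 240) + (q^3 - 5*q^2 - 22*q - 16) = -2*q^3 - 2*q^2 + 116*q + 224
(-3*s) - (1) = -3*s - 1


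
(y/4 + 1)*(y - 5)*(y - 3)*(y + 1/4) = y^4/4 - 15*y^3/16 - 9*y^2/2 + 223*y/16 + 15/4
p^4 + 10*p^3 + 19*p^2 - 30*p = p*(p - 1)*(p + 5)*(p + 6)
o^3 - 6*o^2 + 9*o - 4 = (o - 4)*(o - 1)^2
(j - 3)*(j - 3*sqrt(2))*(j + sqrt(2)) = j^3 - 3*j^2 - 2*sqrt(2)*j^2 - 6*j + 6*sqrt(2)*j + 18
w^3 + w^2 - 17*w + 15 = (w - 3)*(w - 1)*(w + 5)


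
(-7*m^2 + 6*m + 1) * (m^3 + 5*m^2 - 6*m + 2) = -7*m^5 - 29*m^4 + 73*m^3 - 45*m^2 + 6*m + 2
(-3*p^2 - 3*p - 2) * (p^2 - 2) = -3*p^4 - 3*p^3 + 4*p^2 + 6*p + 4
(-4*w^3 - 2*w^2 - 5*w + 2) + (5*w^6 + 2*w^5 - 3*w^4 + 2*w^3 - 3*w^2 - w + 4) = 5*w^6 + 2*w^5 - 3*w^4 - 2*w^3 - 5*w^2 - 6*w + 6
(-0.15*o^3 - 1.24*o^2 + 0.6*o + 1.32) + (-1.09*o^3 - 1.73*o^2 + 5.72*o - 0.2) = -1.24*o^3 - 2.97*o^2 + 6.32*o + 1.12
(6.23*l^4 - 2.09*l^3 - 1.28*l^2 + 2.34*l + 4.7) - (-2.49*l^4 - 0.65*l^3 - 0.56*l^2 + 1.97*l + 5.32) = 8.72*l^4 - 1.44*l^3 - 0.72*l^2 + 0.37*l - 0.62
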